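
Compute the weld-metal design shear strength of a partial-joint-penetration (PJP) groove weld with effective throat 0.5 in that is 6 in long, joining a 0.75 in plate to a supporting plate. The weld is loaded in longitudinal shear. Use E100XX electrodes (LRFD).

φR_n ≈ 135 kips

E100XX → F_EXX = 100 ksi.
Effective throat (given) t_e = 0.5 in.
A_we = 0.5 × 6 = 3 in².
F_nw = 0.6 F_EXX = 60 ksi.
φR_n = 0.75 × 60 × 3 = 135 kips.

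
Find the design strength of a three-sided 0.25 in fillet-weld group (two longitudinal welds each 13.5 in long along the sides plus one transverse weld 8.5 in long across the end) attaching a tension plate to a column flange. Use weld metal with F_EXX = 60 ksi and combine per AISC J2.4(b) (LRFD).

t_e = 0.707 × 0.25 = 0.1767 in.
R_nwl = 0.6 × 60 × 0.1767 × 27 = 171.8 kip (longitudinal, 2 welds).
R_nwt = 0.6 × 60 × 0.1767 × 8.5 = 54.09 kip (transverse, base value).
(i) R_nwl + R_nwt = 225.9 kip; (ii) 0.85 R_nwl + 1.5 R_nwt = 227.2 kip.
R_n = max = 227.2 kip [governs: (ii)]; φR_n = 170.4 kip.

φR_n ≈ 170 kip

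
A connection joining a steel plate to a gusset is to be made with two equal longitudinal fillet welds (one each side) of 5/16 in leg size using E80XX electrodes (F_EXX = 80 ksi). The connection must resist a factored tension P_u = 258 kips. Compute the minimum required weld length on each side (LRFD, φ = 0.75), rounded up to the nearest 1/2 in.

Throat t_e = 0.707 × 0.3125 = 0.2209 in.
φr_n = 0.75 × 0.6 × 80 × 0.2209 = 7.954 kips/in.
L_req = P_u / φr_n = 258 / 7.954 = 32.44 in total.
Per side: 32.44 / 2 = 16.22 in.
Round up → use L = 16.5 in on each side.

L = 16.5 in on each side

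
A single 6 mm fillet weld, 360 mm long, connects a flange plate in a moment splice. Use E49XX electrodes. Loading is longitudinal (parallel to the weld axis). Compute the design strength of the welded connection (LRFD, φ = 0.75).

E49XX → F_EXX = 490 MPa.
Effective throat t_e = 0.707 × 6 = 4.242 mm.
Total length L = 360 mm; A_we = 4.242 × 360 = 1527 mm².
F_nw = 0.6 F_EXX = 0.6 × 490 = 294 MPa.
φR_n = 0.75 × 294 × 1527 × 10⁻³ = 336.7 kN.

φR_n ≈ 337 kN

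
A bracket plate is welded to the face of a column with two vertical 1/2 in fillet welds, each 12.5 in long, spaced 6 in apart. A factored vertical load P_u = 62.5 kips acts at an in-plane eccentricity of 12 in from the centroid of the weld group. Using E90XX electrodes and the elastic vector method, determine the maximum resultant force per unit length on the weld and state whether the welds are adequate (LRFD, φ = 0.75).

E90XX → F_EXX = 90 ksi.
Total weld length L_w = 25 in. Treat welds as unit-width lines.
Polar moment about centroid: J = 2[d³/12 + d(b/2)²] = 2[12.5³/12 + 12.5×3²] = 550.5 in³.
Direct shear f_v = P/L_w = 62.5 / 25 = 2.5 kip/in (vertical).
Torsion M = P·e = 62.5 × 12 = 750 kip·in.
Critical point at (x, y) = (3, 6.25) from centroid. f_tx = M·y/J = 8.515 kip/in; f_ty = M·x/J = 4.087 kip/in.
Resultant f_max = √[f_tx² + (f_v + f_ty)²] = √[8.515² + (2.5 + 4.087)²] = 10.77 kip/in.
Capacity per unit length: φr_n = 0.75 × 0.6 × 90 × (0.707 × 0.5) = 14.32 kip/in.
10.77 ≤ 14.32 → adequate.

f_max ≈ 10.8 kip/in; adequate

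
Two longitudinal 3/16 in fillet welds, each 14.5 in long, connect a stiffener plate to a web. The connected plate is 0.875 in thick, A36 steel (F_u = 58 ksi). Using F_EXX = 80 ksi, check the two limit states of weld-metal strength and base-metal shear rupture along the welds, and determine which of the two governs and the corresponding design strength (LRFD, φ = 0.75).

t_e = 0.707 × 0.1875 = 0.1326 in; L = 29 in.
Weld metal: φR_n = 0.75 × 0.6 × 80 × 0.1326 × 29 = 138.4 kip.
Base metal (shear rupture): φR_n = 0.75 × 0.6 × 58 × 0.875 × 29 = 662.3 kip.
Governing: weld metal.

φR_n ≈ 138 kip (weld metal governs)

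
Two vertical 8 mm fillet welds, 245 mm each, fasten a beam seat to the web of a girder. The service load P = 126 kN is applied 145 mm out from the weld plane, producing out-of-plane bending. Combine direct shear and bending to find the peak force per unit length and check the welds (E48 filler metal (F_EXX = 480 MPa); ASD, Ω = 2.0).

L_w = 2 × 245 = 490 mm; section modulus (unit throat) S = 2 × L²/6 = 20010 mm².
Direct shear f_v = P/L_w = 126×10³/490 = 257.1 N/mm.
Moment M = P × e = 126×10³ × 145 = 18270000 N·mm; bending f_b = M/S = 913.1 N/mm.
f_max = √(f_v² + f_b²) = √(257.1² + 913.1²) = 948.6 N/mm.
r_n/Ω = (1/2.0) × 0.6 × 480 × (0.707 × 8) = 814.5 N/mm → NOT adequate.

f_max ≈ 949 N/mm; NOT adequate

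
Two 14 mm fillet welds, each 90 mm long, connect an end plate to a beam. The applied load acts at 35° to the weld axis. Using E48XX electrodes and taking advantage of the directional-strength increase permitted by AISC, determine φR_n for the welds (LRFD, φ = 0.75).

E48XX → F_EXX = 480 MPa.
t_e = 0.707 × 14 = 9.898 mm; A_we = 9.898 × 180 = 1782 mm².
Directional factor: 1.0 + 0.5 sin^1.5(35°) = 1.217.
F_nw = 0.6 × 480 × 1.217 = 350.6 MPa.
φR_n = 0.75 × 350.6 × 1782 × 10⁻³ = 468.4 kN.

φR_n ≈ 468 kN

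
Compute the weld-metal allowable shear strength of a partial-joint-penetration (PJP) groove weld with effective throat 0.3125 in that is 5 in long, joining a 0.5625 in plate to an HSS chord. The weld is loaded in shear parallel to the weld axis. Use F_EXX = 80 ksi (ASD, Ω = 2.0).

Effective throat (given) t_e = 0.3125 in.
A_we = 0.3125 × 5 = 1.562 in².
F_nw = 0.6 F_EXX = 48 ksi.
R_n/Ω = (48 × 1.562) / 2.0 = 37.5 kip.

R_n/Ω ≈ 37.5 kip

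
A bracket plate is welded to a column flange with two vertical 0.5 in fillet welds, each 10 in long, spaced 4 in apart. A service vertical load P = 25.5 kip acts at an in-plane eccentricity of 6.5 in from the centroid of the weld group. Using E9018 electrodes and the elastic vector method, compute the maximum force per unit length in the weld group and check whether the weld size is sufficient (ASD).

f_max ≈ 4.26 kip/in; adequate

E90XX → F_EXX = 90 ksi.
Total weld length L_w = 20 in. Treat welds as unit-width lines.
Polar moment about centroid: J = 2[d³/12 + d(b/2)²] = 2[10³/12 + 10×2²] = 246.7 in³.
Direct shear f_v = P/L_w = 25.5 / 20 = 1.275 kip/in (vertical).
Torsion M = P·e = 25.5 × 6.5 = 165.75 kip·in.
Critical point at (x, y) = (2, 5) from centroid. f_tx = M·y/J = 3.36 kip/in; f_ty = M·x/J = 1.344 kip/in.
Resultant f_max = √[f_tx² + (f_v + f_ty)²] = √[3.36² + (1.275 + 1.344)²] = 4.26 kip/in.
Capacity per unit length: r_n/Ω = (1/2.0) × 0.6 × 90 × (0.707 × 0.5) = 9.544 kip/in.
4.26 ≤ 9.544 → adequate.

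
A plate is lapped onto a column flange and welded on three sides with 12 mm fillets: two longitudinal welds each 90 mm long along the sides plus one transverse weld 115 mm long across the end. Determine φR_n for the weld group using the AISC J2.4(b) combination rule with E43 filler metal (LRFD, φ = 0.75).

E43XX → F_EXX = 430 MPa.
t_e = 0.707 × 12 = 8.484 mm.
R_nwl = 0.6 × 430 × 8.484 × 180 × 10⁻³ = 394 kN (longitudinal, 2 welds).
R_nwt = 0.6 × 430 × 8.484 × 115 × 10⁻³ = 251.7 kN (transverse, base value).
(i) R_nwl + R_nwt = 645.7 kN; (ii) 0.85 R_nwl + 1.5 R_nwt = 712.5 kN.
R_n = max = 712.5 kN [governs: (ii)]; φR_n = 534.4 kN.

φR_n ≈ 534 kN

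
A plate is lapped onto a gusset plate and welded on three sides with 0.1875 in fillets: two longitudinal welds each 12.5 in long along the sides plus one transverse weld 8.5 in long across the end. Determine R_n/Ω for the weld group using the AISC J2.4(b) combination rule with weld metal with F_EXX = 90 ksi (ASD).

R_n/Ω ≈ 122 kip

t_e = 0.707 × 0.1875 = 0.1326 in.
R_nwl = 0.6 × 90 × 0.1326 × 25 = 179 kip (longitudinal, 2 welds).
R_nwt = 0.6 × 90 × 0.1326 × 8.5 = 60.85 kip (transverse, base value).
(i) R_nwl + R_nwt = 239.8 kip; (ii) 0.85 R_nwl + 1.5 R_nwt = 243.4 kip.
R_n = max = 243.4 kip [governs: (ii)]; R_n/Ω = 121.7 kip.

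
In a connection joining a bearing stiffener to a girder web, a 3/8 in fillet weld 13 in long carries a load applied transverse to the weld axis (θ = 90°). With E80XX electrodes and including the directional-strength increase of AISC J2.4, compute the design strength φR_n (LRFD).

E80XX → F_EXX = 80 ksi.
t_e = 0.707 × 0.375 = 0.2651 in; A_we = 0.2651 × 13 = 3.447 in².
Directional factor: 1.0 + 0.5 sin^1.5(90°) = 1.5.
F_nw = 0.6 × 80 × 1.5 = 72 ksi.
φR_n = 0.75 × 72 × 3.447 = 186.1 kips.

φR_n ≈ 186 kips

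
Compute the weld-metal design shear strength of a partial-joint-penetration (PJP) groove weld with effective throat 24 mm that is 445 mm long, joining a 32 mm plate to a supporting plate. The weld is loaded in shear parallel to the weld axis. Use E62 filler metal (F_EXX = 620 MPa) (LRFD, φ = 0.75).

φR_n ≈ 2980 kN

Effective throat (given) t_e = 24 mm.
A_we = 24 × 445 = 10680 mm².
F_nw = 0.6 F_EXX = 372 MPa.
φR_n = 0.75 × 372 × 10680 × 10⁻³ = 2980 kN.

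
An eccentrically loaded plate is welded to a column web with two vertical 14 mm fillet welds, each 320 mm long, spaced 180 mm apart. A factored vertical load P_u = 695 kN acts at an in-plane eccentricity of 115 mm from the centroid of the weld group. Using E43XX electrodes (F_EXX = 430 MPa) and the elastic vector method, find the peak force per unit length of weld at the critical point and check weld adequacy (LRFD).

Total weld length L_w = 640 mm. Treat welds as unit-width lines.
Polar moment about centroid: J = 2[d³/12 + d(b/2)²] = 2[320³/12 + 320×90²] = 10650000 mm³.
Direct shear f_v = P/L_w = 695×10³ / 640 = 1086 N/mm (vertical).
Torsion M = P·e = 695×10³ × 115 = 79925000 N·mm.
Critical point at (x, y) = (90, 160) from centroid. f_tx = M·y/J = 1201 N/mm; f_ty = M·x/J = 675.7 N/mm.
Resultant f_max = √[f_tx² + (f_v + f_ty)²] = √[1201² + (1086 + 675.7)²] = 2132 N/mm.
Capacity per unit length: φr_n = 0.75 × 0.6 × 430 × (0.707 × 14) = 1915 N/mm.
2132 > 1915 → NOT adequate.

f_max ≈ 2130 N/mm; NOT adequate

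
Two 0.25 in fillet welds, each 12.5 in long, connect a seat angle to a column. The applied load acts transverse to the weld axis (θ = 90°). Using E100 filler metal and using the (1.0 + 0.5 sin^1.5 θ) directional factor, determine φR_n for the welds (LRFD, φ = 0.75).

E100XX → F_EXX = 100 ksi.
t_e = 0.707 × 0.25 = 0.1767 in; A_we = 0.1767 × 25 = 4.419 in².
Directional factor: 1.0 + 0.5 sin^1.5(90°) = 1.5.
F_nw = 0.6 × 100 × 1.5 = 90 ksi.
φR_n = 0.75 × 90 × 4.419 = 298.3 kip.

φR_n ≈ 298 kip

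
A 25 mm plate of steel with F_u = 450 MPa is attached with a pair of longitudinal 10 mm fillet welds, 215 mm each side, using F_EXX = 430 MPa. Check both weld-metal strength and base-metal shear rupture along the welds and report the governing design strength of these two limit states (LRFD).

t_e = 0.707 × 10 = 7.07 mm; L = 430 mm.
Weld metal: φR_n = 0.75 × 0.6 × 430 × 7.07 × 430 × 10⁻³ = 588.3 kN.
Base metal (shear rupture): φR_n = 0.75 × 0.6 × 450 × 25 × 430 × 10⁻³ = 2177 kN.
Governing: weld metal.

φR_n ≈ 588 kN (weld metal governs)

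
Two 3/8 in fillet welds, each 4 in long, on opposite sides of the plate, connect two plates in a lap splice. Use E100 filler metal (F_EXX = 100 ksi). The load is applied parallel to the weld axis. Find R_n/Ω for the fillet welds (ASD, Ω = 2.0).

R_n/Ω ≈ 63.6 kips

Effective throat t_e = 0.707 × 0.375 = 0.2651 in.
Total length L = 8 in; A_we = 0.2651 × 8 = 2.121 in².
F_nw = 0.6 F_EXX = 0.6 × 100 = 60 ksi.
R_n = 60 × 2.121 = 127.3 kips; R_n/Ω = 127.3/2.0 = 63.63 kips.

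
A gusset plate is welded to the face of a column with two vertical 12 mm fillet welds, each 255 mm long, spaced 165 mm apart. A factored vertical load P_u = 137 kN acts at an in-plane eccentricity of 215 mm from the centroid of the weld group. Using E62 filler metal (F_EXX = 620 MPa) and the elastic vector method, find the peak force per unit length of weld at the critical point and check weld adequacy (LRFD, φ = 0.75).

f_max ≈ 892 N/mm; adequate

Total weld length L_w = 510 mm. Treat welds as unit-width lines.
Polar moment about centroid: J = 2[d³/12 + d(b/2)²] = 2[255³/12 + 255×82.5²] = 6235000 mm³.
Direct shear f_v = P/L_w = 137×10³ / 510 = 268.6 N/mm (vertical).
Torsion M = P·e = 137×10³ × 215 = 29455000 N·mm.
Critical point at (x, y) = (82.5, 127.5) from centroid. f_tx = M·y/J = 602.4 N/mm; f_ty = M·x/J = 389.8 N/mm.
Resultant f_max = √[f_tx² + (f_v + f_ty)²] = √[602.4² + (268.6 + 389.8)²] = 892.4 N/mm.
Capacity per unit length: φr_n = 0.75 × 0.6 × 620 × (0.707 × 12) = 2367 N/mm.
892.4 ≤ 2367 → adequate.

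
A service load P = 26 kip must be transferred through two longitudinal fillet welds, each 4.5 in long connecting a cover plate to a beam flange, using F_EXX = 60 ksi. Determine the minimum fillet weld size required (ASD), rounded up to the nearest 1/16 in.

w = 1/4 in

Total weld length L = 9 in.
Required throat t_e = P × Ω / (0.6 F_EXX × L) = 26 × 2.0 / (0.6 × 60 × 9) = 0.1605 in.
Required leg w = t_e / 0.707 = 0.227 in → use 1/4 in.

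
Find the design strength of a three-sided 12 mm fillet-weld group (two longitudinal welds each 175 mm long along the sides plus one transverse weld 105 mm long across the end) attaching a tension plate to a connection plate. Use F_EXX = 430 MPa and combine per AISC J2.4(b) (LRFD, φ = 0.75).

t_e = 0.707 × 12 = 8.484 mm.
R_nwl = 0.6 × 430 × 8.484 × 350 × 10⁻³ = 766.1 kN (longitudinal, 2 welds).
R_nwt = 0.6 × 430 × 8.484 × 105 × 10⁻³ = 229.8 kN (transverse, base value).
(i) R_nwl + R_nwt = 995.9 kN; (ii) 0.85 R_nwl + 1.5 R_nwt = 995.9 kN.
R_n = max = 995.9 kN [governs: (ii)]; φR_n = 747 kN.

φR_n ≈ 747 kN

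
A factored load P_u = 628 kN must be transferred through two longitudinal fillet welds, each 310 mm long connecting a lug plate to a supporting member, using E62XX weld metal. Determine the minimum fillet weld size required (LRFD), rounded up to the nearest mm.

w = 6 mm

E62XX → F_EXX = 620 MPa.
Total weld length L = 620 mm.
Required throat t_e = P_u / (φ × 0.6 F_EXX × L) = 628 / (0.75 × 0.6 × 620 × 620 × 10⁻³) = 3.63 mm.
Required leg w = t_e / 0.707 = 5.135 mm → use 6 mm.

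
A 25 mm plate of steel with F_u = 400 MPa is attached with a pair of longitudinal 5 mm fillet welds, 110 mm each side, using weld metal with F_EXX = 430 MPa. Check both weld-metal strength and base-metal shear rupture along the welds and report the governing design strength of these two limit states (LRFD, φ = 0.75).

φR_n ≈ 150 kN (weld metal governs)

t_e = 0.707 × 5 = 3.535 mm; L = 220 mm.
Weld metal: φR_n = 0.75 × 0.6 × 430 × 3.535 × 220 × 10⁻³ = 150.5 kN.
Base metal (shear rupture): φR_n = 0.75 × 0.6 × 400 × 25 × 220 × 10⁻³ = 990 kN.
Governing: weld metal.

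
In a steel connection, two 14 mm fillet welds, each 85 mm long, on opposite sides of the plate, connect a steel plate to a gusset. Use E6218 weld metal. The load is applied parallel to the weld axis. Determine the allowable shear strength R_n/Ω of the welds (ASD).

E62XX → F_EXX = 620 MPa.
Effective throat t_e = 0.707 × 14 = 9.898 mm.
Total length L = 170 mm; A_we = 9.898 × 170 = 1683 mm².
F_nw = 0.6 F_EXX = 0.6 × 620 = 372 MPa.
R_n = 372 × 1683 × 10⁻³ = 625.9 kN; R_n/Ω = 625.9/2.0 = 313 kN.

R_n/Ω ≈ 313 kN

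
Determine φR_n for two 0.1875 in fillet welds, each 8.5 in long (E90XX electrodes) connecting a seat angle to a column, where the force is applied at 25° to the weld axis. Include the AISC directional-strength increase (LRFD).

φR_n ≈ 104 kips

E90XX → F_EXX = 90 ksi.
t_e = 0.707 × 0.1875 = 0.1326 in; A_we = 0.1326 × 17 = 2.254 in².
Directional factor: 1.0 + 0.5 sin^1.5(25°) = 1.137.
F_nw = 0.6 × 90 × 1.137 = 61.42 ksi.
φR_n = 0.75 × 61.42 × 2.254 = 103.8 kips.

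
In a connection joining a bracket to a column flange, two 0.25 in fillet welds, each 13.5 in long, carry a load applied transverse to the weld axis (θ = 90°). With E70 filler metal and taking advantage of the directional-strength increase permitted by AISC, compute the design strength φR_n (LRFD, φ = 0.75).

φR_n ≈ 225 kips

E70XX → F_EXX = 70 ksi.
t_e = 0.707 × 0.25 = 0.1767 in; A_we = 0.1767 × 27 = 4.772 in².
Directional factor: 1.0 + 0.5 sin^1.5(90°) = 1.5.
F_nw = 0.6 × 70 × 1.5 = 63 ksi.
φR_n = 0.75 × 63 × 4.772 = 225.5 kips.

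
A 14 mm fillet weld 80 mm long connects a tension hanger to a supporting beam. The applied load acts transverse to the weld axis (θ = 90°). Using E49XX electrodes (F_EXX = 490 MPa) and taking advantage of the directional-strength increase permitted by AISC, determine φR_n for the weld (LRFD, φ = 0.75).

t_e = 0.707 × 14 = 9.898 mm; A_we = 9.898 × 80 = 791.8 mm².
Directional factor: 1.0 + 0.5 sin^1.5(90°) = 1.5.
F_nw = 0.6 × 490 × 1.5 = 441 MPa.
φR_n = 0.75 × 441 × 791.8 × 10⁻³ = 261.9 kN.

φR_n ≈ 262 kN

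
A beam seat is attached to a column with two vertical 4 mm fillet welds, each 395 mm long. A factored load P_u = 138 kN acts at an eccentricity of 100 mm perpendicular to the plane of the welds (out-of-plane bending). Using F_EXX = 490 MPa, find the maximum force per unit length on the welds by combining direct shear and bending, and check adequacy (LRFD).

f_max ≈ 318 N/mm; adequate

L_w = 2 × 395 = 790 mm; section modulus (unit throat) S = 2 × L²/6 = 52010 mm².
Direct shear f_v = P/L_w = 138×10³/790 = 174.7 N/mm.
Moment M = P × e = 138×10³ × 100 = 13800000 N·mm; bending f_b = M/S = 265.3 N/mm.
f_max = √(f_v² + f_b²) = √(174.7² + 265.3²) = 317.7 N/mm.
φr_n = 0.75 × 0.6 × 490 × (0.707 × 4) = 623.6 N/mm → adequate.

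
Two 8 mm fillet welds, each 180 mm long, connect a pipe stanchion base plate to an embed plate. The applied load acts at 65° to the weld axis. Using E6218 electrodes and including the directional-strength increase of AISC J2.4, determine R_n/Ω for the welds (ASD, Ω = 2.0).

E62XX → F_EXX = 620 MPa.
t_e = 0.707 × 8 = 5.656 mm; A_we = 5.656 × 360 = 2036 mm².
Directional factor: 1.0 + 0.5 sin^1.5(65°) = 1.431.
F_nw = 0.6 × 620 × 1.431 = 532.5 MPa.
R_n/Ω = (532.5 × 2036) / 2.0 × 10⁻³ = 542.1 kN.

R_n/Ω ≈ 542 kN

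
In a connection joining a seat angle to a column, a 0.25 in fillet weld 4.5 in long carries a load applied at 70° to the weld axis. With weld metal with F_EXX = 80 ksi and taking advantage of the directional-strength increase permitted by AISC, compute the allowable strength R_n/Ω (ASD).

t_e = 0.707 × 0.25 = 0.1767 in; A_we = 0.1767 × 4.5 = 0.7954 in².
Directional factor: 1.0 + 0.5 sin^1.5(70°) = 1.455.
F_nw = 0.6 × 80 × 1.455 = 69.86 ksi.
R_n/Ω = (69.86 × 0.7954) / 2.0 = 27.78 kip.

R_n/Ω ≈ 27.8 kip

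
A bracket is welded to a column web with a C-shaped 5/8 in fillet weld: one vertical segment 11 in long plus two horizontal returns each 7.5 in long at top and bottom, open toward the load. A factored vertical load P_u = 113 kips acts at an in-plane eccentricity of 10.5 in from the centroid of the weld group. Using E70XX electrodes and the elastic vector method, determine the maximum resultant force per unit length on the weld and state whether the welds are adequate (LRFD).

f_max ≈ 15.9 kip/in; NOT adequate

E70XX → F_EXX = 70 ksi.
Total weld length L_w = 26 in. Treat welds as unit-width lines.
Centroid: x̄ = 2×7.5×3.75 / 26 = 2.163 in from the vertical weld.
Polar moment about centroid: J = I_x + I_y = [11³/12 + 2×7.5×5.5²] + [11×2.163² + 2(7.5³/12 + 7.5×1.587²)] = 724.2 in³.
Direct shear f_v = P/L_w = 113 / 26 = 4.346 kip/in (vertical).
Torsion M = P·e = 113 × 10.5 = 1186.5 kip·in.
Critical point at (x, y) = (5.337, 5.5) from centroid. f_tx = M·y/J = 9.011 kip/in; f_ty = M·x/J = 8.743 kip/in.
Resultant f_max = √[f_tx² + (f_v + f_ty)²] = √[9.011² + (4.346 + 8.743)²] = 15.89 kip/in.
Capacity per unit length: φr_n = 0.75 × 0.6 × 70 × (0.707 × 0.625) = 13.92 kip/in.
15.89 > 13.92 → NOT adequate.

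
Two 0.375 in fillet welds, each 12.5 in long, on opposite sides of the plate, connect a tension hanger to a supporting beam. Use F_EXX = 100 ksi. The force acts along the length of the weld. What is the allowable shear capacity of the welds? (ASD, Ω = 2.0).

R_n/Ω ≈ 199 kip

Effective throat t_e = 0.707 × 0.375 = 0.2651 in.
Total length L = 25 in; A_we = 0.2651 × 25 = 6.628 in².
F_nw = 0.6 F_EXX = 0.6 × 100 = 60 ksi.
R_n = 60 × 6.628 = 397.7 kip; R_n/Ω = 397.7/2.0 = 198.8 kip.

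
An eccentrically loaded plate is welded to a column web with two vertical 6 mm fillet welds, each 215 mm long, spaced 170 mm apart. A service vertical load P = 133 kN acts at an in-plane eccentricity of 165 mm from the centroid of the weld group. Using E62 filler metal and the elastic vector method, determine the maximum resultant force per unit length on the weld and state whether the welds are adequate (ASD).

f_max ≈ 858 N/mm; NOT adequate

E62XX → F_EXX = 620 MPa.
Total weld length L_w = 430 mm. Treat welds as unit-width lines.
Polar moment about centroid: J = 2[d³/12 + d(b/2)²] = 2[215³/12 + 215×85²] = 4763000 mm³.
Direct shear f_v = P/L_w = 133×10³ / 430 = 309.3 N/mm (vertical).
Torsion M = P·e = 133×10³ × 165 = 21945000 N·mm.
Critical point at (x, y) = (85, 107.5) from centroid. f_tx = M·y/J = 495.3 N/mm; f_ty = M·x/J = 391.6 N/mm.
Resultant f_max = √[f_tx² + (f_v + f_ty)²] = √[495.3² + (309.3 + 391.6)²] = 858.2 N/mm.
Capacity per unit length: r_n/Ω = (1/2.0) × 0.6 × 620 × (0.707 × 6) = 789 N/mm.
858.2 > 789 → NOT adequate.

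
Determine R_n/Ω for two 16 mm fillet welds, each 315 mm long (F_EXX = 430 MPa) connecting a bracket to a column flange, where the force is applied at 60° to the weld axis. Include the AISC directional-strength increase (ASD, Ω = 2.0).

R_n/Ω ≈ 1290 kN

t_e = 0.707 × 16 = 11.31 mm; A_we = 11.31 × 630 = 7127 mm².
Directional factor: 1.0 + 0.5 sin^1.5(60°) = 1.403.
F_nw = 0.6 × 430 × 1.403 = 362 MPa.
R_n/Ω = (362 × 7127) / 2.0 × 10⁻³ = 1290 kN.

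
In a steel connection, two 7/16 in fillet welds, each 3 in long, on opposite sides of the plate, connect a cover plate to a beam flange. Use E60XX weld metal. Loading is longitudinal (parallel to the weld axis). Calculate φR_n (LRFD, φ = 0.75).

E60XX → F_EXX = 60 ksi.
Effective throat t_e = 0.707 × 0.4375 = 0.3093 in.
Total length L = 6 in; A_we = 0.3093 × 6 = 1.856 in².
F_nw = 0.6 F_EXX = 0.6 × 60 = 36 ksi.
φR_n = 0.75 × 36 × 1.856 = 50.11 kip.

φR_n ≈ 50.1 kip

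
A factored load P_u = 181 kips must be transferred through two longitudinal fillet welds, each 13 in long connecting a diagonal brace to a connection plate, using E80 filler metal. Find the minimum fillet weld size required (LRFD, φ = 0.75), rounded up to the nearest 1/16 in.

w = 5/16 in

E80XX → F_EXX = 80 ksi.
Total weld length L = 26 in.
Required throat t_e = P_u / (φ × 0.6 F_EXX × L) = 181 / (0.75 × 0.6 × 80 × 26) = 0.1934 in.
Required leg w = t_e / 0.707 = 0.2735 in → use 5/16 in.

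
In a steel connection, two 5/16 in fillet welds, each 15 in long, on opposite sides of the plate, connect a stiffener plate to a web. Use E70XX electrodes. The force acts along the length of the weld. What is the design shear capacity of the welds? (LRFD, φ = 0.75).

φR_n ≈ 209 kip

E70XX → F_EXX = 70 ksi.
Effective throat t_e = 0.707 × 0.3125 = 0.2209 in.
Total length L = 30 in; A_we = 0.2209 × 30 = 6.628 in².
F_nw = 0.6 F_EXX = 0.6 × 70 = 42 ksi.
φR_n = 0.75 × 42 × 6.628 = 208.8 kip.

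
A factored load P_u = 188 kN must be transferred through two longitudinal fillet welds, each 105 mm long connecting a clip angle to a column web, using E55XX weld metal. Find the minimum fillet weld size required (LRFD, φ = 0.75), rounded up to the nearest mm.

E55XX → F_EXX = 550 MPa.
Total weld length L = 210 mm.
Required throat t_e = P_u / (φ × 0.6 F_EXX × L) = 188 / (0.75 × 0.6 × 550 × 210 × 10⁻³) = 3.617 mm.
Required leg w = t_e / 0.707 = 5.116 mm → use 6 mm.

w = 6 mm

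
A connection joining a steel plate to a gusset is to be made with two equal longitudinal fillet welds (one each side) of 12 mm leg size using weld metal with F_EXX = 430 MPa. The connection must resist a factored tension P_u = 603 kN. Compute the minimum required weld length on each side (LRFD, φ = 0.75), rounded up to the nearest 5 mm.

Throat t_e = 0.707 × 12 = 8.484 mm.
φr_n = 0.75 × 0.6 × 430 × 8.484 × 10⁻³ = 1.642 kN/mm.
L_req = P_u / φr_n = 603 / 1.642 = 367.3 mm total.
Per side: 367.3 / 2 = 183.7 mm.
Round up → use L = 185 mm on each side.

L = 185 mm on each side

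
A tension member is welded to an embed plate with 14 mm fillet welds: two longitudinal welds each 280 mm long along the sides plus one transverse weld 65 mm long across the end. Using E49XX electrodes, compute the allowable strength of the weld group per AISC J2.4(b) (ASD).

E49XX → F_EXX = 490 MPa.
t_e = 0.707 × 14 = 9.898 mm.
R_nwl = 0.6 × 490 × 9.898 × 560 × 10⁻³ = 1630 kN (longitudinal, 2 welds).
R_nwt = 0.6 × 490 × 9.898 × 65 × 10⁻³ = 189.2 kN (transverse, base value).
(i) R_nwl + R_nwt = 1819 kN; (ii) 0.85 R_nwl + 1.5 R_nwt = 1669 kN.
R_n = max = 1819 kN [governs: (i)]; R_n/Ω = 909.4 kN.

R_n/Ω ≈ 909 kN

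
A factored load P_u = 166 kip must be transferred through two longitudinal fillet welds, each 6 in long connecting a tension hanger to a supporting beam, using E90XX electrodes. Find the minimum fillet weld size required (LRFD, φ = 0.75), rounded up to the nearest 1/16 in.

w = 1/2 in

E90XX → F_EXX = 90 ksi.
Total weld length L = 12 in.
Required throat t_e = P_u / (φ × 0.6 F_EXX × L) = 166 / (0.75 × 0.6 × 90 × 12) = 0.3416 in.
Required leg w = t_e / 0.707 = 0.4831 in → use 1/2 in.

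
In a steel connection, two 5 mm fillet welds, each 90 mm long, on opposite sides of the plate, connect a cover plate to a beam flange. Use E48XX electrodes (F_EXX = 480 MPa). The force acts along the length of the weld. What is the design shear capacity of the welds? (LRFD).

φR_n ≈ 137 kN

Effective throat t_e = 0.707 × 5 = 3.535 mm.
Total length L = 180 mm; A_we = 3.535 × 180 = 636.3 mm².
F_nw = 0.6 F_EXX = 0.6 × 480 = 288 MPa.
φR_n = 0.75 × 288 × 636.3 × 10⁻³ = 137.4 kN.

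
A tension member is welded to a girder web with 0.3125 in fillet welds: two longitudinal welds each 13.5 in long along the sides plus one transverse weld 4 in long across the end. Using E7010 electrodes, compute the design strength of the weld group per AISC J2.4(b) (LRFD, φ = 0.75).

E70XX → F_EXX = 70 ksi.
t_e = 0.707 × 0.3125 = 0.2209 in.
R_nwl = 0.6 × 70 × 0.2209 × 27 = 250.5 kip (longitudinal, 2 welds).
R_nwt = 0.6 × 70 × 0.2209 × 4 = 37.12 kip (transverse, base value).
(i) R_nwl + R_nwt = 287.7 kip; (ii) 0.85 R_nwl + 1.5 R_nwt = 268.6 kip.
R_n = max = 287.7 kip [governs: (i)]; φR_n = 215.7 kip.

φR_n ≈ 216 kip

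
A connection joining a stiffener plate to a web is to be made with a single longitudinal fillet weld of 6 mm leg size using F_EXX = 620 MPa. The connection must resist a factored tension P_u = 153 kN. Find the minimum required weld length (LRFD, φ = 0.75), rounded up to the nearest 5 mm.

Throat t_e = 0.707 × 6 = 4.242 mm.
φr_n = 0.75 × 0.6 × 620 × 4.242 × 10⁻³ = 1.184 kN/mm.
L_req = P_u / φr_n = 153 / 1.184 = 129.3 mm total.
Round up → use L = 130 mm.

L = 130 mm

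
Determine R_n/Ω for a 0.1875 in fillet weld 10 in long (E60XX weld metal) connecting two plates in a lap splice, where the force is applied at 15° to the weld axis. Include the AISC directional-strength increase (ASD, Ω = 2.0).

E60XX → F_EXX = 60 ksi.
t_e = 0.707 × 0.1875 = 0.1326 in; A_we = 0.1326 × 10 = 1.326 in².
Directional factor: 1.0 + 0.5 sin^1.5(15°) = 1.066.
F_nw = 0.6 × 60 × 1.066 = 38.37 ksi.
R_n/Ω = (38.37 × 1.326) / 2.0 = 25.43 kip.

R_n/Ω ≈ 25.4 kip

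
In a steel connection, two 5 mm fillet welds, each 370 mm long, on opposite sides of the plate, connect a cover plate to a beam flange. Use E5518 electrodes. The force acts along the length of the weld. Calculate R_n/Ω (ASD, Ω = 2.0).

E55XX → F_EXX = 550 MPa.
Effective throat t_e = 0.707 × 5 = 3.535 mm.
Total length L = 740 mm; A_we = 3.535 × 740 = 2616 mm².
F_nw = 0.6 F_EXX = 0.6 × 550 = 330 MPa.
R_n = 330 × 2616 × 10⁻³ = 863.2 kN; R_n/Ω = 863.2/2.0 = 431.6 kN.

R_n/Ω ≈ 432 kN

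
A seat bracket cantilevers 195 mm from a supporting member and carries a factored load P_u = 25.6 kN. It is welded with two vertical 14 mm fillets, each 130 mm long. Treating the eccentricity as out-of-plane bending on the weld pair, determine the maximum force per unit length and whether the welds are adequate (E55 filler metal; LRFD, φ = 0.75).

f_max ≈ 892 N/mm; adequate

E55XX → F_EXX = 550 MPa.
L_w = 2 × 130 = 260 mm; section modulus (unit throat) S = 2 × L²/6 = 5633 mm².
Direct shear f_v = P/L_w = 25.6×10³/260 = 98.46 N/mm.
Moment M = P × e = 25.6×10³ × 195 = 4992000 N·mm; bending f_b = M/S = 886.2 N/mm.
f_max = √(f_v² + f_b²) = √(98.46² + 886.2²) = 891.6 N/mm.
φr_n = 0.75 × 0.6 × 550 × (0.707 × 14) = 2450 N/mm → adequate.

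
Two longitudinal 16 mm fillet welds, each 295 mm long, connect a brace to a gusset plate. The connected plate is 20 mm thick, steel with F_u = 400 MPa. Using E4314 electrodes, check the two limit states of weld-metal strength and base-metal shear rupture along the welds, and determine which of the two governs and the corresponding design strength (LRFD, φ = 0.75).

E43XX → F_EXX = 430 MPa.
t_e = 0.707 × 16 = 11.31 mm; L = 590 mm.
Weld metal: φR_n = 0.75 × 0.6 × 430 × 11.31 × 590 × 10⁻³ = 1291 kN.
Base metal (shear rupture): φR_n = 0.75 × 0.6 × 400 × 20 × 590 × 10⁻³ = 2124 kN.
Governing: weld metal.

φR_n ≈ 1290 kN (weld metal governs)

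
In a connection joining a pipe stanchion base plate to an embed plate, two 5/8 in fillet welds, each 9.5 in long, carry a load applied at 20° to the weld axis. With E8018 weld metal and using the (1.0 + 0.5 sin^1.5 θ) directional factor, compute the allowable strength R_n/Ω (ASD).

E80XX → F_EXX = 80 ksi.
t_e = 0.707 × 0.625 = 0.4419 in; A_we = 0.4419 × 19 = 8.396 in².
Directional factor: 1.0 + 0.5 sin^1.5(20°) = 1.1.
F_nw = 0.6 × 80 × 1.1 = 52.8 ksi.
R_n/Ω = (52.8 × 8.396) / 2.0 = 221.6 kips.

R_n/Ω ≈ 222 kips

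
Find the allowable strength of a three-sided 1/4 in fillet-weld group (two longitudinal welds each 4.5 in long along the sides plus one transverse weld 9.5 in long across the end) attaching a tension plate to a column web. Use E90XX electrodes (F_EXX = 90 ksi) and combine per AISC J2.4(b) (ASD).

R_n/Ω ≈ 105 kips

t_e = 0.707 × 0.25 = 0.1767 in.
R_nwl = 0.6 × 90 × 0.1767 × 9 = 85.9 kips (longitudinal, 2 welds).
R_nwt = 0.6 × 90 × 0.1767 × 9.5 = 90.67 kips (transverse, base value).
(i) R_nwl + R_nwt = 176.6 kips; (ii) 0.85 R_nwl + 1.5 R_nwt = 209 kips.
R_n = max = 209 kips [governs: (ii)]; R_n/Ω = 104.5 kips.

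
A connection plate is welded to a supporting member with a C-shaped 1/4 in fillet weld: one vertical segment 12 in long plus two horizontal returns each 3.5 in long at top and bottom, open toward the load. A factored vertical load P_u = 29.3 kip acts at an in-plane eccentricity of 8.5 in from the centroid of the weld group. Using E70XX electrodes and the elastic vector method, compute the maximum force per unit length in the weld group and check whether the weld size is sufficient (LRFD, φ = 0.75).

f_max ≈ 4.84 kip/in; adequate

E70XX → F_EXX = 70 ksi.
Total weld length L_w = 19 in. Treat welds as unit-width lines.
Centroid: x̄ = 2×3.5×1.75 / 19 = 0.6447 in from the vertical weld.
Polar moment about centroid: J = I_x + I_y = [12³/12 + 2×3.5×6²] + [12×0.6447² + 2(3.5³/12 + 3.5×1.105²)] = 416.7 in³.
Direct shear f_v = P/L_w = 29.3 / 19 = 1.542 kip/in (vertical).
Torsion M = P·e = 29.3 × 8.5 = 249.05 kip·in.
Critical point at (x, y) = (2.855, 6) from centroid. f_tx = M·y/J = 3.586 kip/in; f_ty = M·x/J = 1.707 kip/in.
Resultant f_max = √[f_tx² + (f_v + f_ty)²] = √[3.586² + (1.542 + 1.707)²] = 4.839 kip/in.
Capacity per unit length: φr_n = 0.75 × 0.6 × 70 × (0.707 × 0.25) = 5.568 kip/in.
4.839 ≤ 5.568 → adequate.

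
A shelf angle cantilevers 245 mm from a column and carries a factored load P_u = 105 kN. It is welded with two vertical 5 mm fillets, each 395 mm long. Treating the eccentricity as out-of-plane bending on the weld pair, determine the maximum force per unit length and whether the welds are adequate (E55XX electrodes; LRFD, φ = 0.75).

E55XX → F_EXX = 550 MPa.
L_w = 2 × 395 = 790 mm; section modulus (unit throat) S = 2 × L²/6 = 52010 mm².
Direct shear f_v = P/L_w = 105×10³/790 = 132.9 N/mm.
Moment M = P × e = 105×10³ × 245 = 25725000 N·mm; bending f_b = M/S = 494.6 N/mm.
f_max = √(f_v² + f_b²) = √(132.9² + 494.6²) = 512.2 N/mm.
φr_n = 0.75 × 0.6 × 550 × (0.707 × 5) = 874.9 N/mm → adequate.

f_max ≈ 512 N/mm; adequate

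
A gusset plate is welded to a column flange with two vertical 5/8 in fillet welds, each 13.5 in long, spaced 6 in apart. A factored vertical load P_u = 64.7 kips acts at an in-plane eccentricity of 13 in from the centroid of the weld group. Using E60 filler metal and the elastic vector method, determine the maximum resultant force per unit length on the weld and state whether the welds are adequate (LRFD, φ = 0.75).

E60XX → F_EXX = 60 ksi.
Total weld length L_w = 27 in. Treat welds as unit-width lines.
Polar moment about centroid: J = 2[d³/12 + d(b/2)²] = 2[13.5³/12 + 13.5×3²] = 653.1 in³.
Direct shear f_v = P/L_w = 64.7 / 27 = 2.396 kip/in (vertical).
Torsion M = P·e = 64.7 × 13 = 841.1 kip·in.
Critical point at (x, y) = (3, 6.75) from centroid. f_tx = M·y/J = 8.694 kip/in; f_ty = M·x/J = 3.864 kip/in.
Resultant f_max = √[f_tx² + (f_v + f_ty)²] = √[8.694² + (2.396 + 3.864)²] = 10.71 kip/in.
Capacity per unit length: φr_n = 0.75 × 0.6 × 60 × (0.707 × 0.625) = 11.93 kip/in.
10.71 ≤ 11.93 → adequate.

f_max ≈ 10.7 kip/in; adequate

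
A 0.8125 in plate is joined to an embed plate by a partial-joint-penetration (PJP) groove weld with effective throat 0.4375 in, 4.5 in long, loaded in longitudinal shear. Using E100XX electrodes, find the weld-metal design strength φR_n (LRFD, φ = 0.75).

φR_n ≈ 88.6 kip

E100XX → F_EXX = 100 ksi.
Effective throat (given) t_e = 0.4375 in.
A_we = 0.4375 × 4.5 = 1.969 in².
F_nw = 0.6 F_EXX = 60 ksi.
φR_n = 0.75 × 60 × 1.969 = 88.59 kip.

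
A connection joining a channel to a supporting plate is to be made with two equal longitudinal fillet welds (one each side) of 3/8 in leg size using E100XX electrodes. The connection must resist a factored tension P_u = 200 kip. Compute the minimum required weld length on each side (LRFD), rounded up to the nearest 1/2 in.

E100XX → F_EXX = 100 ksi.
Throat t_e = 0.707 × 0.375 = 0.2651 in.
φr_n = 0.75 × 0.6 × 100 × 0.2651 = 11.93 kip/in.
L_req = P_u / φr_n = 200 / 11.93 = 16.76 in total.
Per side: 16.76 / 2 = 8.382 in.
Round up → use L = 8.5 in on each side.

L = 8.5 in on each side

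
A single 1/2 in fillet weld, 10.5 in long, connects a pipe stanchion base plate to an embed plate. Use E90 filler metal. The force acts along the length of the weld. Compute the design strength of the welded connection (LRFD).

φR_n ≈ 150 kips

E90XX → F_EXX = 90 ksi.
Effective throat t_e = 0.707 × 0.5 = 0.3535 in.
Total length L = 10.5 in; A_we = 0.3535 × 10.5 = 3.712 in².
F_nw = 0.6 F_EXX = 0.6 × 90 = 54 ksi.
φR_n = 0.75 × 54 × 3.712 = 150.3 kips.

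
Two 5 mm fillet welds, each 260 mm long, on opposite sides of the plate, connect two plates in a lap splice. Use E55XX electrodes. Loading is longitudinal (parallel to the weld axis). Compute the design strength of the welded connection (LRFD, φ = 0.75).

E55XX → F_EXX = 550 MPa.
Effective throat t_e = 0.707 × 5 = 3.535 mm.
Total length L = 520 mm; A_we = 3.535 × 520 = 1838 mm².
F_nw = 0.6 F_EXX = 0.6 × 550 = 330 MPa.
φR_n = 0.75 × 330 × 1838 × 10⁻³ = 455 kN.

φR_n ≈ 455 kN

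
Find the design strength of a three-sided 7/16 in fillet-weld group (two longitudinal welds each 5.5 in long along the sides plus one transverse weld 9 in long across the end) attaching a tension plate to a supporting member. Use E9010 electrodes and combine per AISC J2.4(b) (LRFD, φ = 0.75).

E90XX → F_EXX = 90 ksi.
t_e = 0.707 × 0.4375 = 0.3093 in.
R_nwl = 0.6 × 90 × 0.3093 × 11 = 183.7 kip (longitudinal, 2 welds).
R_nwt = 0.6 × 90 × 0.3093 × 9 = 150.3 kip (transverse, base value).
(i) R_nwl + R_nwt = 334.1 kip; (ii) 0.85 R_nwl + 1.5 R_nwt = 381.7 kip.
R_n = max = 381.7 kip [governs: (ii)]; φR_n = 286.2 kip.

φR_n ≈ 286 kip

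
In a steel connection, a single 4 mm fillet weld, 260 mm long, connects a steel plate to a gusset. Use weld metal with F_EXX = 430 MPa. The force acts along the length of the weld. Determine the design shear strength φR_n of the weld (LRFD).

φR_n ≈ 142 kN

Effective throat t_e = 0.707 × 4 = 2.828 mm.
Total length L = 260 mm; A_we = 2.828 × 260 = 735.3 mm².
F_nw = 0.6 F_EXX = 0.6 × 430 = 258 MPa.
φR_n = 0.75 × 258 × 735.3 × 10⁻³ = 142.3 kN.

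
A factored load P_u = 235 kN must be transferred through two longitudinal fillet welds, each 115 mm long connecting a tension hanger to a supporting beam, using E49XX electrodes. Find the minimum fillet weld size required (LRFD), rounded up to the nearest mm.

E49XX → F_EXX = 490 MPa.
Total weld length L = 230 mm.
Required throat t_e = P_u / (φ × 0.6 F_EXX × L) = 235 / (0.75 × 0.6 × 490 × 230 × 10⁻³) = 4.634 mm.
Required leg w = t_e / 0.707 = 6.554 mm → use 7 mm.

w = 7 mm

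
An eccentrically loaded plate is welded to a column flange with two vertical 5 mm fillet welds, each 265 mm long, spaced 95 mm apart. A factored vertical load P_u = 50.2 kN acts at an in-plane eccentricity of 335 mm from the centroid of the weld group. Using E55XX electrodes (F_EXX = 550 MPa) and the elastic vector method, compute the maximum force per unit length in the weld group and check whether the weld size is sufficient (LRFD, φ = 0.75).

Total weld length L_w = 530 mm. Treat welds as unit-width lines.
Polar moment about centroid: J = 2[d³/12 + d(b/2)²] = 2[265³/12 + 265×47.5²] = 4297000 mm³.
Direct shear f_v = P/L_w = 50.2×10³ / 530 = 94.72 N/mm (vertical).
Torsion M = P·e = 50.2×10³ × 335 = 16817000 N·mm.
Critical point at (x, y) = (47.5, 132.5) from centroid. f_tx = M·y/J = 518.5 N/mm; f_ty = M·x/J = 185.9 N/mm.
Resultant f_max = √[f_tx² + (f_v + f_ty)²] = √[518.5² + (94.72 + 185.9)²] = 589.6 N/mm.
Capacity per unit length: φr_n = 0.75 × 0.6 × 550 × (0.707 × 5) = 874.9 N/mm.
589.6 ≤ 874.9 → adequate.

f_max ≈ 590 N/mm; adequate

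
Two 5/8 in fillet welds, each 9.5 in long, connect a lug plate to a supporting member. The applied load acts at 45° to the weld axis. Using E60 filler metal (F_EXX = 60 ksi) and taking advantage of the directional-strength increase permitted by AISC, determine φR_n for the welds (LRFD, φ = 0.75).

t_e = 0.707 × 0.625 = 0.4419 in; A_we = 0.4419 × 19 = 8.396 in².
Directional factor: 1.0 + 0.5 sin^1.5(45°) = 1.297.
F_nw = 0.6 × 60 × 1.297 = 46.7 ksi.
φR_n = 0.75 × 46.7 × 8.396 = 294.1 kip.

φR_n ≈ 294 kip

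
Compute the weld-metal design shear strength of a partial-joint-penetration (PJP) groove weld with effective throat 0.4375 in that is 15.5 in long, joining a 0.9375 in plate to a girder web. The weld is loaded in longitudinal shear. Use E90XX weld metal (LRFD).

E90XX → F_EXX = 90 ksi.
Effective throat (given) t_e = 0.4375 in.
A_we = 0.4375 × 15.5 = 6.781 in².
F_nw = 0.6 F_EXX = 54 ksi.
φR_n = 0.75 × 54 × 6.781 = 274.6 kip.

φR_n ≈ 275 kip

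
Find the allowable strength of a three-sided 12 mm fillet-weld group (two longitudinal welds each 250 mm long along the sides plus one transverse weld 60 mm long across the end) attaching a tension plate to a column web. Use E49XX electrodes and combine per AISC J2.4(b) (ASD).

R_n/Ω ≈ 698 kN

E49XX → F_EXX = 490 MPa.
t_e = 0.707 × 12 = 8.484 mm.
R_nwl = 0.6 × 490 × 8.484 × 500 × 10⁻³ = 1247 kN (longitudinal, 2 welds).
R_nwt = 0.6 × 490 × 8.484 × 60 × 10⁻³ = 149.7 kN (transverse, base value).
(i) R_nwl + R_nwt = 1397 kN; (ii) 0.85 R_nwl + 1.5 R_nwt = 1285 kN.
R_n = max = 1397 kN [governs: (i)]; R_n/Ω = 698.4 kN.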